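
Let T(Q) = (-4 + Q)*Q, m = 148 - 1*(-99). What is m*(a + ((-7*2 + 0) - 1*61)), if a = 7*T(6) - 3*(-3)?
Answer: 4446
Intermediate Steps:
m = 247 (m = 148 + 99 = 247)
T(Q) = Q*(-4 + Q)
a = 93 (a = 7*(6*(-4 + 6)) - 3*(-3) = 7*(6*2) + 9 = 7*12 + 9 = 84 + 9 = 93)
m*(a + ((-7*2 + 0) - 1*61)) = 247*(93 + ((-7*2 + 0) - 1*61)) = 247*(93 + ((-14 + 0) - 61)) = 247*(93 + (-14 - 61)) = 247*(93 - 75) = 247*18 = 4446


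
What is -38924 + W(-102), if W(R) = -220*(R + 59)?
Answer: -29464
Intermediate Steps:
W(R) = -12980 - 220*R (W(R) = -220*(59 + R) = -12980 - 220*R)
-38924 + W(-102) = -38924 + (-12980 - 220*(-102)) = -38924 + (-12980 + 22440) = -38924 + 9460 = -29464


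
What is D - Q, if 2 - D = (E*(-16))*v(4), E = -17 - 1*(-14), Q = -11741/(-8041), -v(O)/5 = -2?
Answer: -3855339/8041 ≈ -479.46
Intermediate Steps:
v(O) = 10 (v(O) = -5*(-2) = 10)
Q = 11741/8041 (Q = -11741*(-1/8041) = 11741/8041 ≈ 1.4601)
E = -3 (E = -17 + 14 = -3)
D = -478 (D = 2 - (-3*(-16))*10 = 2 - 48*10 = 2 - 1*480 = 2 - 480 = -478)
D - Q = -478 - 1*11741/8041 = -478 - 11741/8041 = -3855339/8041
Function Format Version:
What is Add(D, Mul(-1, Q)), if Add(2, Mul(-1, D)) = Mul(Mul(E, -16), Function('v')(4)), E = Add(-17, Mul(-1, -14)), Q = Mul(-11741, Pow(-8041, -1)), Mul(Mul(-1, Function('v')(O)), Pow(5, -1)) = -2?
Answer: Rational(-3855339, 8041) ≈ -479.46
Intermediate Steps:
Function('v')(O) = 10 (Function('v')(O) = Mul(-5, -2) = 10)
Q = Rational(11741, 8041) (Q = Mul(-11741, Rational(-1, 8041)) = Rational(11741, 8041) ≈ 1.4601)
E = -3 (E = Add(-17, 14) = -3)
D = -478 (D = Add(2, Mul(-1, Mul(Mul(-3, -16), 10))) = Add(2, Mul(-1, Mul(48, 10))) = Add(2, Mul(-1, 480)) = Add(2, -480) = -478)
Add(D, Mul(-1, Q)) = Add(-478, Mul(-1, Rational(11741, 8041))) = Add(-478, Rational(-11741, 8041)) = Rational(-3855339, 8041)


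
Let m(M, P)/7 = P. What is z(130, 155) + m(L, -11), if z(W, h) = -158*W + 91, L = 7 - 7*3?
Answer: -20526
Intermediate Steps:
L = -14 (L = 7 - 21 = -14)
m(M, P) = 7*P
z(W, h) = 91 - 158*W
z(130, 155) + m(L, -11) = (91 - 158*130) + 7*(-11) = (91 - 20540) - 77 = -20449 - 77 = -20526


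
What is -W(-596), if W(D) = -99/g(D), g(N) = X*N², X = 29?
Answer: 99/10301264 ≈ 9.6105e-6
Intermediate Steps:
g(N) = 29*N²
W(D) = -99/(29*D²) (W(D) = -99*1/(29*D²) = -99/(29*D²))
-W(-596) = -(-99)/(29*(-596)²) = -(-99)/(29*355216) = -1*(-99/10301264) = 99/10301264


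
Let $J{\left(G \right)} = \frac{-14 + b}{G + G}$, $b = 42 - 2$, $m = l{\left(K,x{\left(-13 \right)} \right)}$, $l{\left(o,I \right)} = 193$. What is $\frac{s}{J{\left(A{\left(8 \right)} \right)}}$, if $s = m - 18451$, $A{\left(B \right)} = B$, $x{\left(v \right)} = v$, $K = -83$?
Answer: $- \frac{146064}{13} \approx -11236.0$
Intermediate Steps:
$m = 193$
$b = 40$
$J{\left(G \right)} = \frac{13}{G}$ ($J{\left(G \right)} = \frac{-14 + 40}{G + G} = \frac{26}{2 G} = 26 \frac{1}{2 G} = \frac{13}{G}$)
$s = -18258$ ($s = 193 - 18451 = -18258$)
$\frac{s}{J{\left(A{\left(8 \right)} \right)}} = - \frac{18258}{13 \cdot \frac{1}{8}} = - \frac{18258}{\frac{13}{8}} = \left(-18258\right) \frac{8}{13} = - \frac{146064}{13}$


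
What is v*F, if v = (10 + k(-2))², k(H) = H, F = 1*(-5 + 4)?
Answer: -64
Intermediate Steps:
F = -1 (F = 1*(-1) = -1)
v = 64 (v = (10 - 2)² = 8² = 64)
v*F = 64*(-1) = -64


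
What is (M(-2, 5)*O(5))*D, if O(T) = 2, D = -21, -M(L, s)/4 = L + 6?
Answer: 672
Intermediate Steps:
M(L, s) = -24 - 4*L (M(L, s) = -4*(L + 6) = -4*(6 + L) = -24 - 4*L)
(M(-2, 5)*O(5))*D = ((-24 - 4*(-2))*2)*(-21) = ((-24 + 8)*2)*(-21) = -16*2*(-21) = -32*(-21) = 672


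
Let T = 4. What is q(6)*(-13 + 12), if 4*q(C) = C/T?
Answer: -3/8 ≈ -0.37500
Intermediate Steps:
q(C) = C/16 (q(C) = (C/4)/4 = C/16)
q(6)*(-13 + 12) = ((1/16)*6)*(-13 + 12) = (3/8)*(-1) = -3/8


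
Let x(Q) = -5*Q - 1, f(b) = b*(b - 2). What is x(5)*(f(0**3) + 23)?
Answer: -598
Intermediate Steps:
f(b) = b*(-2 + b)
x(Q) = -1 - 5*Q
x(5)*(f(0**3) + 23) = (-1 - 5*5)*(0**3*(-2 + 0**3) + 23) = (-1 - 25)*(0*(-2 + 0) + 23) = -26*(0*(-2) + 23) = -26*(0 + 23) = -26*23 = -598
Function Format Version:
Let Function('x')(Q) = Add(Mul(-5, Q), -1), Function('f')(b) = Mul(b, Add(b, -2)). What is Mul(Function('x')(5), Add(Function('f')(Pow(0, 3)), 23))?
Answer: -598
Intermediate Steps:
Function('f')(b) = Mul(b, Add(-2, b))
Function('x')(Q) = Add(-1, Mul(-5, Q))
Mul(Function('x')(5), Add(Function('f')(Pow(0, 3)), 23)) = Mul(Add(-1, Mul(-5, 5)), Add(Mul(Pow(0, 3), Add(-2, Pow(0, 3))), 23)) = Mul(Add(-1, -25), Add(Mul(0, Add(-2, 0)), 23)) = Mul(-26, Add(Mul(0, -2), 23)) = Mul(-26, Add(0, 23)) = Mul(-26, 23) = -598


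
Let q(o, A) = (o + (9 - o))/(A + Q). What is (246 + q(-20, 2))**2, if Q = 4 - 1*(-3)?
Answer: 61009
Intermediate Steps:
Q = 7 (Q = 4 + 3 = 7)
q(o, A) = 9/(7 + A) (q(o, A) = (o + (9 - o))/(A + 7) = 9/(7 + A))
(246 + q(-20, 2))**2 = (246 + 9/(7 + 2))**2 = (246 + 9/9)**2 = (246 + 9*(1/9))**2 = (246 + 1)**2 = 247**2 = 61009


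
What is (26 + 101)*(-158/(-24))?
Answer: 10033/12 ≈ 836.08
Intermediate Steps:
(26 + 101)*(-158/(-24)) = 127*(-158*(-1/24)) = 127*(79/12) = 10033/12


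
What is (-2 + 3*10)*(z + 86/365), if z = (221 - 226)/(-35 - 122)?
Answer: 429156/57305 ≈ 7.4890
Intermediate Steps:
z = 5/157 (z = -5/(-157) = -5*(-1/157) = 5/157 ≈ 0.031847)
(-2 + 3*10)*(z + 86/365) = (-2 + 3*10)*(5/157 + 86/365) = (-2 + 30)*(5/157 + 86*(1/365)) = 28*(5/157 + 86/365) = 28*(15327/57305) = 429156/57305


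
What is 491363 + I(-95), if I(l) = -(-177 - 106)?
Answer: 491646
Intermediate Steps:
I(l) = 283 (I(l) = -1*(-283) = 283)
491363 + I(-95) = 491363 + 283 = 491646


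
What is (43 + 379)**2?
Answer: 178084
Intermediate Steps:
(43 + 379)**2 = 422**2 = 178084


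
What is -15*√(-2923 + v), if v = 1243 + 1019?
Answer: -15*I*√661 ≈ -385.65*I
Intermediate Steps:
v = 2262
-15*√(-2923 + v) = -15*√(-2923 + 2262) = -15*I*√661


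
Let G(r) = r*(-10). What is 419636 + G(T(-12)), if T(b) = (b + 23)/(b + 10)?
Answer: 419691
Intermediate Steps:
T(b) = (23 + b)/(10 + b)
G(r) = -10*r
419636 + G(T(-12)) = 419636 - 10*(23 - 12)/(10 - 12) = 419636 - 10*11/(-2) = 419636 - (-5)*11 = 419636 - 10*(-11/2) = 419636 + 55 = 419691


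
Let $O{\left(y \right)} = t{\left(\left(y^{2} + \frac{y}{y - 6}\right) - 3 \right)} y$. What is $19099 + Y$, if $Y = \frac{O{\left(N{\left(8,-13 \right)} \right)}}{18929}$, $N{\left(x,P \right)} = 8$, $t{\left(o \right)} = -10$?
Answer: $\frac{361524891}{18929} \approx 19099.0$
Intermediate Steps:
$O{\left(y \right)} = - 10 y$
$Y = - \frac{80}{18929}$ ($Y = \frac{\left(-10\right) 8}{18929} = \left(-80\right) \frac{1}{18929} = - \frac{80}{18929} \approx -0.0042263$)
$19099 + Y = 19099 - \frac{80}{18929} = \frac{361524891}{18929}$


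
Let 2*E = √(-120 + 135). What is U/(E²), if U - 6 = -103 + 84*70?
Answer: 23132/15 ≈ 1542.1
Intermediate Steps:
E = √15/2 (E = √(-120 + 135)/2 = √15/2 ≈ 1.9365)
U = 5783 (U = 6 + (-103 + 84*70) = 6 + (-103 + 5880) = 6 + 5777 = 5783)
U/(E²) = 5783/((√15/2)²) = 5783/(15/4) = 5783*(4/15) = 23132/15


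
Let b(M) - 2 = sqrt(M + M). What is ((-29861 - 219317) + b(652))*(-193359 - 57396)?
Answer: 62482127880 - 501510*sqrt(326) ≈ 6.2473e+10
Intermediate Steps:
b(M) = 2 + sqrt(2)*sqrt(M) (b(M) = 2 + sqrt(M + M) = 2 + sqrt(2*M) = 2 + sqrt(2)*sqrt(M))
((-29861 - 219317) + b(652))*(-193359 - 57396) = ((-29861 - 219317) + (2 + sqrt(2)*sqrt(652)))*(-193359 - 57396) = (-249178 + (2 + sqrt(2)*(2*sqrt(163))))*(-250755) = (-249178 + (2 + 2*sqrt(326)))*(-250755) = (-249176 + 2*sqrt(326))*(-250755) = 62482127880 - 501510*sqrt(326)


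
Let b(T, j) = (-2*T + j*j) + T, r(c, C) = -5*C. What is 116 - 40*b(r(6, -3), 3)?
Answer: 356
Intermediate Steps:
b(T, j) = j² - T (b(T, j) = (-2*T + j²) + T = (j² - 2*T) + T = j² - T)
116 - 40*b(r(6, -3), 3) = 116 - 40*(3² - (-5)*(-3)) = 116 - 40*(9 - 1*15) = 116 - 40*(9 - 15) = 116 - 40*(-6) = 116 + 240 = 356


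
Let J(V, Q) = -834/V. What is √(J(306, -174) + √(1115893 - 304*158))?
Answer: √(-7089 + 2601*√1067861)/51 ≈ 32.104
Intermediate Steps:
√(J(306, -174) + √(1115893 - 304*158)) = √(-834/306 + √(1115893 - 304*158)) = √(-834*1/306 + √(1115893 - 48032)) = √(-139/51 + √1067861)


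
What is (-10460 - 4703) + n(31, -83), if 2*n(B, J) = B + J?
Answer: -15189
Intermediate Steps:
n(B, J) = B/2 + J/2 (n(B, J) = (B + J)/2 = B/2 + J/2)
(-10460 - 4703) + n(31, -83) = (-10460 - 4703) + ((½)*31 + (½)*(-83)) = -15163 + (31/2 - 83/2) = -15163 - 26 = -15189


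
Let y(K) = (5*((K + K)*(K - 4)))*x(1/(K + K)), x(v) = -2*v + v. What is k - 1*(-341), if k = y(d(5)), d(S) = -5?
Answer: 386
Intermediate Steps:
x(v) = -v
y(K) = 20 - 5*K (y(K) = (5*((K + K)*(K - 4)))*(-1/(K + K)) = (5*((2*K)*(-4 + K)))*(-1/(2*K)) = (5*(2*K*(-4 + K)))*(-1/(2*K)) = (10*K*(-4 + K))*(-1/(2*K)) = 20 - 5*K)
k = 45 (k = 20 - 5*(-5) = 20 + 25 = 45)
k - 1*(-341) = 45 - 1*(-341) = 45 + 341 = 386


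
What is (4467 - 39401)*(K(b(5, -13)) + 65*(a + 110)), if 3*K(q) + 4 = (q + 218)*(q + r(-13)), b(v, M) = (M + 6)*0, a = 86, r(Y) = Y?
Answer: -412011596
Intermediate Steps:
b(v, M) = 0 (b(v, M) = (6 + M)*0 = 0)
K(q) = -4/3 + (-13 + q)*(218 + q)/3 (K(q) = -4/3 + ((q + 218)*(q - 13))/3 = -4/3 + ((218 + q)*(-13 + q))/3 = -4/3 + ((-13 + q)*(218 + q))/3 = -4/3 + (-13 + q)*(218 + q)/3)
(4467 - 39401)*(K(b(5, -13)) + 65*(a + 110)) = (4467 - 39401)*((-946 + (1/3)*0**2 + (205/3)*0) + 65*(86 + 110)) = -34934*((-946 + (1/3)*0 + 0) + 65*196) = -34934*((-946 + 0 + 0) + 12740) = -34934*(-946 + 12740) = -34934*11794 = -412011596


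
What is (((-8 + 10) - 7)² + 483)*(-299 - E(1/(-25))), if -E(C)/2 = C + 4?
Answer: -3696716/25 ≈ -1.4787e+5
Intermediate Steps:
E(C) = -8 - 2*C (E(C) = -2*(C + 4) = -2*(4 + C) = -8 - 2*C)
(((-8 + 10) - 7)² + 483)*(-299 - E(1/(-25))) = (((-8 + 10) - 7)² + 483)*(-299 - (-8 - 2/(-25))) = ((2 - 7)² + 483)*(-299 - (-8 - 2*(-1/25))) = ((-5)² + 483)*(-299 - (-8 + 2/25)) = (25 + 483)*(-299 - 1*(-198/25)) = 508*(-299 + 198/25) = 508*(-7277/25) = -3696716/25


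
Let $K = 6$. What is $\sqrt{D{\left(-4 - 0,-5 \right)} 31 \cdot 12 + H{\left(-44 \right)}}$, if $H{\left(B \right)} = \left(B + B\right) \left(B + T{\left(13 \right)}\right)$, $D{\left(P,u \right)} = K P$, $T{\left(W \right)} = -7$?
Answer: $2 i \sqrt{1110} \approx 66.633 i$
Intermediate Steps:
$D{\left(P,u \right)} = 6 P$
$H{\left(B \right)} = 2 B \left(-7 + B\right)$ ($H{\left(B \right)} = \left(B + B\right) \left(B - 7\right) = 2 B \left(-7 + B\right)$)
$\sqrt{D{\left(-4 - 0,-5 \right)} 31 \cdot 12 + H{\left(-44 \right)}} = \sqrt{6 \left(-4 - 0\right) 31 \cdot 12 + 2 \left(-44\right) \left(-7 - 44\right)} = \sqrt{6 \left(-4 + 0\right) 31 \cdot 12 + 2 \left(-44\right) \left(-51\right)} = \sqrt{6 \left(-4\right) 31 \cdot 12 + 4488} = \sqrt{\left(-24\right) 31 \cdot 12 + 4488} = \sqrt{\left(-744\right) 12 + 4488} = \sqrt{-8928 + 4488} = \sqrt{-4440} = 2 i \sqrt{1110}$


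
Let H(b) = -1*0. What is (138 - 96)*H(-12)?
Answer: 0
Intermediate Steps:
H(b) = 0
(138 - 96)*H(-12) = (138 - 96)*0 = 42*0 = 0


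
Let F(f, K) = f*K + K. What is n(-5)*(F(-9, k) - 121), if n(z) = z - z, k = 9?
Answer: 0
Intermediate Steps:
F(f, K) = K + K*f (F(f, K) = K*f + K = K + K*f)
n(z) = 0
n(-5)*(F(-9, k) - 121) = 0*(9*(1 - 9) - 121) = 0*(9*(-8) - 121) = 0*(-72 - 121) = 0*(-193) = 0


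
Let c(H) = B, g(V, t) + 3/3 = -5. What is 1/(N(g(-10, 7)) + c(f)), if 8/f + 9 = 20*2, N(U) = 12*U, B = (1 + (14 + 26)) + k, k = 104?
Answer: 1/73 ≈ 0.013699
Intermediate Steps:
B = 145 (B = (1 + (14 + 26)) + 104 = (1 + 40) + 104 = 41 + 104 = 145)
g(V, t) = -6 (g(V, t) = -1 - 5 = -6)
f = 8/31 (f = 8/(-9 + 20*2) = 8/(-9 + 40) = 8/31 ≈ 0.25806)
c(H) = 145
1/(N(g(-10, 7)) + c(f)) = 1/(12*(-6) + 145) = 1/(-72 + 145) = 1/73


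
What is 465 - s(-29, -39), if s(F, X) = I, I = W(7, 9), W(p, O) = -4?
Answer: 469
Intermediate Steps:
I = -4
s(F, X) = -4
465 - s(-29, -39) = 465 - 1*(-4) = 465 + 4 = 469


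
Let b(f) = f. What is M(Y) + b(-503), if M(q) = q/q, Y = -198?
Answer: -502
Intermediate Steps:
M(q) = 1
M(Y) + b(-503) = 1 - 503 = -502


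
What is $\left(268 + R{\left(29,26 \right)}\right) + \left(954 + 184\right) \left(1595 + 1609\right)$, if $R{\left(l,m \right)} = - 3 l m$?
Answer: $3644158$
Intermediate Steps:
$R{\left(l,m \right)} = - 3 l m$
$\left(268 + R{\left(29,26 \right)}\right) + \left(954 + 184\right) \left(1595 + 1609\right) = \left(268 - 87 \cdot 26\right) + \left(954 + 184\right) \left(1595 + 1609\right) = \left(268 - 2262\right) + 1138 \cdot 3204 = -1994 + 3646152 = 3644158$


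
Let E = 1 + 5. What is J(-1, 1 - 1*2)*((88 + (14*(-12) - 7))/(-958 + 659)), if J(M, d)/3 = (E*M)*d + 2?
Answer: 2088/299 ≈ 6.9833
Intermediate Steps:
E = 6
J(M, d) = 6 + 18*M*d (J(M, d) = 3*((6*M)*d + 2) = 3*(6*M*d + 2) = 3*(2 + 6*M*d) = 6 + 18*M*d)
J(-1, 1 - 1*2)*((88 + (14*(-12) - 7))/(-958 + 659)) = (6 + 18*(-1)*(1 - 1*2))*((88 + (14*(-12) - 7))/(-958 + 659)) = (6 + 18*(-1)*(1 - 2))*((88 + (-168 - 7))/(-299)) = (6 + 18*(-1)*(-1))*((88 - 175)*(-1/299)) = (6 + 18)*(-87*(-1/299)) = 24*(87/299) = 2088/299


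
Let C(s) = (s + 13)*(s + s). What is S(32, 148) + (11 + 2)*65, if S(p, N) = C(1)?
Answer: 873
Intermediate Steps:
C(s) = 2*s*(13 + s) (C(s) = (13 + s)*(2*s) = 2*s*(13 + s))
S(p, N) = 28 (S(p, N) = 2*1*(13 + 1) = 2*1*14 = 28)
S(32, 148) + (11 + 2)*65 = 28 + (11 + 2)*65 = 28 + 13*65 = 28 + 845 = 873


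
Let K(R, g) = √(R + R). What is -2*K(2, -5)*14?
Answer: -56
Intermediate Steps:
K(R, g) = √2*√R (K(R, g) = √(2*R) = √2*√R)
-2*K(2, -5)*14 = -2*√2*√2*14 = -2*2*14 = -4*14 = -56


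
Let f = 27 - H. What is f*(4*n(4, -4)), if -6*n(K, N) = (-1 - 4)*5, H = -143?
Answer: 8500/3 ≈ 2833.3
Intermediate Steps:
n(K, N) = 25/6 (n(K, N) = -(-1 - 4)*5/6 = -(-5)*5/6 = -⅙*(-25) = 25/6)
f = 170 (f = 27 - 1*(-143) = 27 + 143 = 170)
f*(4*n(4, -4)) = 170*(4*(25/6)) = 170*(50/3) = 8500/3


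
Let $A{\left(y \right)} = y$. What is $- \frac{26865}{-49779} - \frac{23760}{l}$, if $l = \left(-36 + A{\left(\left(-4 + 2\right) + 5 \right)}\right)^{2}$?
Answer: $- \frac{1294605}{60841} \approx -21.279$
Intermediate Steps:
$l = 1089$ ($l = \left(-36 + \left(\left(-4 + 2\right) + 5\right)\right)^{2} = \left(-36 + \left(-2 + 5\right)\right)^{2} = \left(-36 + 3\right)^{2} = \left(-33\right)^{2} = 1089$)
$- \frac{26865}{-49779} - \frac{23760}{l} = - \frac{26865}{-49779} - \frac{23760}{1089} = \left(-26865\right) \left(- \frac{1}{49779}\right) - \frac{240}{11} = \frac{2985}{5531} - \frac{240}{11} = - \frac{1294605}{60841}$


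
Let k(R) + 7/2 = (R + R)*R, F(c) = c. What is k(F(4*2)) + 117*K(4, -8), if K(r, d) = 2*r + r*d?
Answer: -5367/2 ≈ -2683.5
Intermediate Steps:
K(r, d) = 2*r + d*r
k(R) = -7/2 + 2*R**2 (k(R) = -7/2 + (R + R)*R = -7/2 + (2*R)*R = -7/2 + 2*R**2)
k(F(4*2)) + 117*K(4, -8) = (-7/2 + 2*(4*2)**2) + 117*(4*(2 - 8)) = (-7/2 + 2*8**2) + 117*(4*(-6)) = (-7/2 + 2*64) + 117*(-24) = (-7/2 + 128) - 2808 = 249/2 - 2808 = -5367/2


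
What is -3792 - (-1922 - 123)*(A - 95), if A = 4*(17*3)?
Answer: 219113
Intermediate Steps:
A = 204 (A = 4*51 = 204)
-3792 - (-1922 - 123)*(A - 95) = -3792 - (-1922 - 123)*(204 - 95) = -3792 - (-2045)*109 = -3792 - 1*(-222905) = -3792 + 222905 = 219113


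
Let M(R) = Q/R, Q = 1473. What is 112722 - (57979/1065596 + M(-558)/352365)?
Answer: 3936196494371025503/34919522312220 ≈ 1.1272e+5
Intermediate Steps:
M(R) = 1473/R
112722 - (57979/1065596 + M(-558)/352365) = 112722 - (57979/1065596 + (1473/(-558))/352365) = 112722 - (57979*(1/1065596) + (1473*(-1/558))*(1/352365)) = 112722 - (57979/1065596 - 491/186*1/352365) = 112722 - (57979/1065596 - 491/65539890) = 112722 - 1*1899707037337/34919522312220 = 112722 - 1899707037337/34919522312220 = 3936196494371025503/34919522312220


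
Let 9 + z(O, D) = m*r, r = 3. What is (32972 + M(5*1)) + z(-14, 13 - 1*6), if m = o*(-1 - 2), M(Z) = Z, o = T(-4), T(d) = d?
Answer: 33004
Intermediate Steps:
o = -4
m = 12 (m = -4*(-1 - 2) = -4*(-3) = 12)
z(O, D) = 27 (z(O, D) = -9 + 12*3 = -9 + 36 = 27)
(32972 + M(5*1)) + z(-14, 13 - 1*6) = (32972 + 5*1) + 27 = (32972 + 5) + 27 = 32977 + 27 = 33004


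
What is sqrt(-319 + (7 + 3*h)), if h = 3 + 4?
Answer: I*sqrt(291) ≈ 17.059*I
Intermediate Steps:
h = 7
sqrt(-319 + (7 + 3*h)) = sqrt(-319 + (7 + 3*7)) = sqrt(-319 + (7 + 21)) = sqrt(-319 + 28) = sqrt(-291) = I*sqrt(291)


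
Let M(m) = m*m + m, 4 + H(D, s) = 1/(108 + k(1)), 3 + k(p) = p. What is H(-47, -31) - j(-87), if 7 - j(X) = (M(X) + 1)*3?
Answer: 2378429/106 ≈ 22438.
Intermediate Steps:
k(p) = -3 + p
H(D, s) = -423/106 (H(D, s) = -4 + 1/(108 + (-3 + 1)) = -4 + 1/(108 - 2) = -4 + 1/106 = -423/106)
M(m) = m + m² (M(m) = m² + m = m + m²)
j(X) = 4 - 3*X*(1 + X) (j(X) = 7 - (X*(1 + X) + 1)*3 = 7 - (1 + X*(1 + X))*3 = 7 - (3 + 3*X*(1 + X)) = 7 + (-3 - 3*X*(1 + X)) = 4 - 3*X*(1 + X))
H(-47, -31) - j(-87) = -423/106 - (4 - 3*(-87)*(1 - 87)) = -423/106 - (4 - 3*(-87)*(-86)) = -423/106 - (4 - 22446) = -423/106 - 1*(-22442) = -423/106 + 22442 = 2378429/106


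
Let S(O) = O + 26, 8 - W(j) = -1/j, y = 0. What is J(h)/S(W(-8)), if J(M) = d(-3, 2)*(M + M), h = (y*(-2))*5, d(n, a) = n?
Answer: 0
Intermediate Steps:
W(j) = 8 + 1/j (W(j) = 8 - (-1)/j = 8 + 1/j)
h = 0 (h = (0*(-2))*5 = 0*5 = 0)
S(O) = 26 + O
J(M) = -6*M (J(M) = -3*(M + M) = -6*M)
J(h)/S(W(-8)) = (-6*0)/(26 + (8 + 1/(-8))) = 0/(26 + (8 - ⅛)) = 0/(26 + 63/8) = 0/(271/8) = 0*(8/271) = 0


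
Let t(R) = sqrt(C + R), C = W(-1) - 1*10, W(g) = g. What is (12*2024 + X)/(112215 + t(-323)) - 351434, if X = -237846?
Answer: 2*(-175717*sqrt(334) + 19718189934*I)/(sqrt(334) - 112215*I) ≈ -3.5144e+5 + 0.00030997*I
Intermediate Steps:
C = -11 (C = -1 - 1*10 = -1 - 10 = -11)
t(R) = sqrt(-11 + R)
(12*2024 + X)/(112215 + t(-323)) - 351434 = (12*2024 - 237846)/(112215 + sqrt(-11 - 323)) - 351434 = (24288 - 237846)/(112215 + sqrt(-334)) - 351434 = -213558/(112215 + I*sqrt(334)) - 351434 = -351434 - 213558/(112215 + I*sqrt(334))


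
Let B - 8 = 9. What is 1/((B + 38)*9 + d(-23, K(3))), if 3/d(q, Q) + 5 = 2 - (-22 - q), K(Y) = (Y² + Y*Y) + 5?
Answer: 4/1977 ≈ 0.0020233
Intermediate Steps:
B = 17 (B = 8 + 9 = 17)
K(Y) = 5 + 2*Y² (K(Y) = (Y² + Y²) + 5 = 2*Y² + 5 = 5 + 2*Y²)
d(q, Q) = 3/(19 + q) (d(q, Q) = 3/(-5 + (2 - (-22 - q))) = 3/(-5 + (2 + (22 + q))) = 3/(-5 + (24 + q)) = 3/(19 + q))
1/((B + 38)*9 + d(-23, K(3))) = 1/((17 + 38)*9 + 3/(19 - 23)) = 1/(55*9 + 3/(-4)) = 1/(495 + 3*(-¼)) = 1/(495 - ¾) = 1/(1977/4) = 4/1977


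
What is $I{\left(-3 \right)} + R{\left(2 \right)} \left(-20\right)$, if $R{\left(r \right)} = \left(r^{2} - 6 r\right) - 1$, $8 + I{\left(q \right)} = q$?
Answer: $169$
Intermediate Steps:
$I{\left(q \right)} = -8 + q$
$R{\left(r \right)} = -1 + r^{2} - 6 r$
$I{\left(-3 \right)} + R{\left(2 \right)} \left(-20\right) = \left(-8 - 3\right) + \left(-1 + 2^{2} - 12\right) \left(-20\right) = -11 + \left(-1 + 4 - 12\right) \left(-20\right) = -11 - -180 = -11 + 180 = 169$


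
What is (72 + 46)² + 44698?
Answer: 58622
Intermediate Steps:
(72 + 46)² + 44698 = 118² + 44698 = 13924 + 44698 = 58622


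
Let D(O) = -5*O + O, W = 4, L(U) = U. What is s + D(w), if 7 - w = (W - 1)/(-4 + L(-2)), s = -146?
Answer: -176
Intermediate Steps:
w = 15/2 (w = 7 - (4 - 1)/(-4 - 2) = 7 - 3/(-6) = 7 - 3*(-1)/6 = 7 - 1*(-½) = 7 + ½ = 15/2 ≈ 7.5000)
D(O) = -4*O
s + D(w) = -146 - 4*15/2 = -146 - 30 = -176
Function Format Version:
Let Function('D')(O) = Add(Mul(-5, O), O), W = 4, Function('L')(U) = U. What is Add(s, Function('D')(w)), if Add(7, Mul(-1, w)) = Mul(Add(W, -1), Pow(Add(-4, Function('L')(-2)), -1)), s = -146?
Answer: -176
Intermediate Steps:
w = Rational(15, 2) (w = Add(7, Mul(-1, Mul(Add(4, -1), Pow(Add(-4, -2), -1)))) = Add(7, Mul(-1, Mul(3, Pow(-6, -1)))) = Add(7, Mul(-1, Mul(3, Rational(-1, 6)))) = Add(7, Mul(-1, Rational(-1, 2))) = Add(7, Rational(1, 2)) = Rational(15, 2) ≈ 7.5000)
Function('D')(O) = Mul(-4, O)
Add(s, Function('D')(w)) = Add(-146, Mul(-4, Rational(15, 2))) = Add(-146, -30) = -176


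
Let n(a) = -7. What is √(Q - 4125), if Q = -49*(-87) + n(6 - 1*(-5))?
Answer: √131 ≈ 11.446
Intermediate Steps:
Q = 4256 (Q = -49*(-87) - 7 = 4263 - 7 = 4256)
√(Q - 4125) = √(4256 - 4125) = √131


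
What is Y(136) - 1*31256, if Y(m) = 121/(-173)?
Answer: -5407409/173 ≈ -31257.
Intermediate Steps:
Y(m) = -121/173 (Y(m) = 121*(-1/173) = -121/173)
Y(136) - 1*31256 = -121/173 - 1*31256 = -121/173 - 31256 = -5407409/173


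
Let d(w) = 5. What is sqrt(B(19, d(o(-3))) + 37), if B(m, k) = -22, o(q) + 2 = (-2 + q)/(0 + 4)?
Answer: sqrt(15) ≈ 3.8730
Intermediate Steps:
o(q) = -5/2 + q/4 (o(q) = -2 + (-2 + q)/(0 + 4) = -2 + (-2 + q)/4 = -2 + (-2 + q)*(1/4) = -2 + (-1/2 + q/4) = -5/2 + q/4)
sqrt(B(19, d(o(-3))) + 37) = sqrt(-22 + 37) = sqrt(15)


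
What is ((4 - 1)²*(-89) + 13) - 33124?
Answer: -33912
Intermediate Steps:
((4 - 1)²*(-89) + 13) - 33124 = (3²*(-89) + 13) - 33124 = (9*(-89) + 13) - 33124 = (-801 + 13) - 33124 = -788 - 33124 = -33912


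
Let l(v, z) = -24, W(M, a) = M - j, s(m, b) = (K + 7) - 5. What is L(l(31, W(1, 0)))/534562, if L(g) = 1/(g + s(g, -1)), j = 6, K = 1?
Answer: -1/11225802 ≈ -8.9080e-8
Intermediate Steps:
s(m, b) = 3 (s(m, b) = (1 + 7) - 5 = 8 - 5 = 3)
W(M, a) = -6 + M (W(M, a) = M - 1*6 = M - 6 = -6 + M)
L(g) = 1/(3 + g) (L(g) = 1/(g + 3) = 1/(3 + g))
L(l(31, W(1, 0)))/534562 = 1/((3 - 24)*534562) = (1/534562)/(-21) = -1/21*1/534562 = -1/11225802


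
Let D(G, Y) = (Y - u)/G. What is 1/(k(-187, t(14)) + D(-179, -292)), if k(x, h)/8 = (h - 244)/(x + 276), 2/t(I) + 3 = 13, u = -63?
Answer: -79655/1643703 ≈ -0.048461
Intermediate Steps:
t(I) = ⅕ (t(I) = 2/(-3 + 13) = 2/10 = 2*(⅒) = ⅕)
k(x, h) = 8*(-244 + h)/(276 + x) (k(x, h) = 8*((h - 244)/(x + 276)) = 8*((-244 + h)/(276 + x)) = 8*(-244 + h)/(276 + x))
D(G, Y) = (63 + Y)/G (D(G, Y) = (Y - 1*(-63))/G = (Y + 63)/G = (63 + Y)/G)
1/(k(-187, t(14)) + D(-179, -292)) = 1/(8*(-244 + ⅕)/(276 - 187) + (63 - 292)/(-179)) = 1/(8*(-1219/5)/89 - 1/179*(-229)) = 1/(8*(1/89)*(-1219/5) + 229/179) = 1/(-9752/445 + 229/179) = 1/(-1643703/79655) = -79655/1643703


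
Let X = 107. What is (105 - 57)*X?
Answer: 5136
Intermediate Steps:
(105 - 57)*X = (105 - 57)*107 = 48*107 = 5136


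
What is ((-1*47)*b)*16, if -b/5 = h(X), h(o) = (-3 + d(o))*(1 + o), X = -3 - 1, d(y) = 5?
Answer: -22560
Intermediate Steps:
X = -4
h(o) = 2 + 2*o (h(o) = (-3 + 5)*(1 + o) = 2*(1 + o) = 2 + 2*o)
b = 30 (b = -5*(2 + 2*(-4)) = -5*(2 - 8) = -5*(-6) = 30)
((-1*47)*b)*16 = (-1*47*30)*16 = -47*30*16 = -1410*16 = -22560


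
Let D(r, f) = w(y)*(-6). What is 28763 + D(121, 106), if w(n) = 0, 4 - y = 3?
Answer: 28763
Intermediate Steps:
y = 1 (y = 4 - 1*3 = 4 - 3 = 1)
D(r, f) = 0 (D(r, f) = 0*(-6) = 0)
28763 + D(121, 106) = 28763 + 0 = 28763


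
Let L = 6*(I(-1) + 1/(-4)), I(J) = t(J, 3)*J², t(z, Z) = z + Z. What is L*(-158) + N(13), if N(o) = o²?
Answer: -1490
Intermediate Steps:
t(z, Z) = Z + z
I(J) = J²*(3 + J) (I(J) = (3 + J)*J² = J²*(3 + J))
L = 21/2 (L = 6*((-1)²*(3 - 1) + 1/(-4)) = 6*(1*2 + 1*(-¼)) = 6*(2 - ¼) = 6*(7/4) = 21/2 ≈ 10.500)
L*(-158) + N(13) = (21/2)*(-158) + 13² = -1659 + 169 = -1490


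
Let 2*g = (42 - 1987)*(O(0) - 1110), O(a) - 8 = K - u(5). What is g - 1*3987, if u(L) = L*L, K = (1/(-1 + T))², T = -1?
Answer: 8734219/8 ≈ 1.0918e+6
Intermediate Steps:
K = ¼ (K = (1/(-1 - 1))² = (1/(-2))² = (-½)² = ¼ ≈ 0.25000)
u(L) = L²
O(a) = -67/4 (O(a) = 8 + (¼ - 1*5²) = 8 + (¼ - 1*25) = 8 + (¼ - 25) = 8 - 99/4 = -67/4)
g = 8766115/8 (g = ((42 - 1987)*(-67/4 - 1110))/2 = (-1945*(-4507/4))/2 = (½)*(8766115/4) = 8766115/8 ≈ 1.0958e+6)
g - 1*3987 = 8766115/8 - 1*3987 = 8766115/8 - 3987 = 8734219/8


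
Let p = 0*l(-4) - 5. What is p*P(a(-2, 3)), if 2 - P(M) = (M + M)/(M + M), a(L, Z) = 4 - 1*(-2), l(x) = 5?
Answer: -5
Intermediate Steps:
a(L, Z) = 6 (a(L, Z) = 4 + 2 = 6)
p = -5 (p = 0*5 - 5 = 0 - 5 = -5)
P(M) = 1 (P(M) = 2 - (M + M)/(M + M) = 2 - 2*M/(2*M) = 2 - 2*M*1/(2*M) = 2 - 1*1 = 2 - 1 = 1)
p*P(a(-2, 3)) = -5*1 = -5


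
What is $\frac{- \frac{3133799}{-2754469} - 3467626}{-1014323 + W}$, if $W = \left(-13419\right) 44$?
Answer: $\frac{9551465186795}{4420258917971} \approx 2.1608$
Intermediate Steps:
$W = -590436$
$\frac{- \frac{3133799}{-2754469} - 3467626}{-1014323 + W} = \frac{- \frac{3133799}{-2754469} - 3467626}{-1014323 - 590436} = \frac{\left(-3133799\right) \left(- \frac{1}{2754469}\right) - 3467626}{-1604759} = \left(\frac{3133799}{2754469} - 3467626\right) \left(- \frac{1}{1604759}\right) = \left(- \frac{9551465186795}{2754469}\right) \left(- \frac{1}{1604759}\right) = \frac{9551465186795}{4420258917971}$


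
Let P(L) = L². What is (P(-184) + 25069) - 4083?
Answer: 54842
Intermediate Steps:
(P(-184) + 25069) - 4083 = ((-184)² + 25069) - 4083 = (33856 + 25069) - 4083 = 58925 - 4083 = 54842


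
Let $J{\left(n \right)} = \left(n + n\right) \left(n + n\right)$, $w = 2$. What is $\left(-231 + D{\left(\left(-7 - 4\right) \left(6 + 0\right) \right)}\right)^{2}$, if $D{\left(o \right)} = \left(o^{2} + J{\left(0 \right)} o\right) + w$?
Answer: $17032129$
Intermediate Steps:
$J{\left(n \right)} = 4 n^{2}$ ($J{\left(n \right)} = 2 n 2 n = 4 n^{2}$)
$D{\left(o \right)} = 2 + o^{2}$ ($D{\left(o \right)} = \left(o^{2} + 4 \cdot 0^{2} o\right) + 2 = \left(o^{2} + 4 \cdot 0 o\right) + 2 = \left(o^{2} + 0 o\right) + 2 = \left(o^{2} + 0\right) + 2 = o^{2} + 2 = 2 + o^{2}$)
$\left(-231 + D{\left(\left(-7 - 4\right) \left(6 + 0\right) \right)}\right)^{2} = \left(-231 + \left(2 + \left(\left(-7 - 4\right) \left(6 + 0\right)\right)^{2}\right)\right)^{2} = \left(-231 + \left(2 + \left(\left(-11\right) 6\right)^{2}\right)\right)^{2} = \left(-231 + \left(2 + \left(-66\right)^{2}\right)\right)^{2} = \left(-231 + \left(2 + 4356\right)\right)^{2} = \left(-231 + 4358\right)^{2} = 4127^{2} = 17032129$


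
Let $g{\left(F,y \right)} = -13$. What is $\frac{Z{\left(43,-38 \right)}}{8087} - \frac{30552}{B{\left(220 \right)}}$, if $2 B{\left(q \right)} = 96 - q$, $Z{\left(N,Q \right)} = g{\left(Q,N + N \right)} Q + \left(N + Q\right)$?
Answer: $\frac{123552481}{250697} \approx 492.84$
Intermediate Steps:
$Z{\left(N,Q \right)} = N - 12 Q$ ($Z{\left(N,Q \right)} = - 13 Q + \left(N + Q\right) = N - 12 Q$)
$B{\left(q \right)} = 48 - \frac{q}{2}$ ($B{\left(q \right)} = \frac{96 - q}{2} = 48 - \frac{q}{2}$)
$\frac{Z{\left(43,-38 \right)}}{8087} - \frac{30552}{B{\left(220 \right)}} = \frac{43 - -456}{8087} - \frac{30552}{48 - 110} = \left(43 + 456\right) \frac{1}{8087} - \frac{30552}{48 - 110} = 499 \cdot \frac{1}{8087} - \frac{30552}{-62} = \frac{499}{8087} - - \frac{15276}{31} = \frac{499}{8087} + \frac{15276}{31} = \frac{123552481}{250697}$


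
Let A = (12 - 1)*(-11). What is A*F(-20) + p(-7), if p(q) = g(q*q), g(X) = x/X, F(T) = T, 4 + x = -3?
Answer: 16939/7 ≈ 2419.9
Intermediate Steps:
x = -7 (x = -4 - 3 = -7)
g(X) = -7/X
p(q) = -7/q²
A = -121 (A = 11*(-11) = -121)
A*F(-20) + p(-7) = -121*(-20) - 7/(-7)² = 2420 - 7*1/49 = 2420 - ⅐ = 16939/7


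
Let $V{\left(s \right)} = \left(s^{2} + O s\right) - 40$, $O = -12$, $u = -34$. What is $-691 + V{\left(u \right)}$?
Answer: $833$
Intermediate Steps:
$V{\left(s \right)} = -40 + s^{2} - 12 s$ ($V{\left(s \right)} = \left(s^{2} - 12 s\right) - 40 = -40 + s^{2} - 12 s$)
$-691 + V{\left(u \right)} = -691 - \left(-368 - 1156\right) = -691 + \left(-40 + 1156 + 408\right) = -691 + 1524 = 833$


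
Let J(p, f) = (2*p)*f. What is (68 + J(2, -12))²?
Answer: 400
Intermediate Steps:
J(p, f) = 2*f*p
(68 + J(2, -12))² = (68 + 2*(-12)*2)² = (68 - 48)² = 20² = 400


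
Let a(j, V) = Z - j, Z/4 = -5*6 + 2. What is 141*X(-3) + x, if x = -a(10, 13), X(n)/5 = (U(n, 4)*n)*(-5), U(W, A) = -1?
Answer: -10453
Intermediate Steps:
Z = -112 (Z = 4*(-5*6 + 2) = 4*(-30 + 2) = 4*(-28) = -112)
a(j, V) = -112 - j
X(n) = 25*n (X(n) = 5*(-n*(-5)) = 5*(5*n) = 25*n)
x = 122 (x = -(-112 - 1*10) = -(-112 - 10) = -1*(-122) = 122)
141*X(-3) + x = 141*(25*(-3)) + 122 = 141*(-75) + 122 = -10575 + 122 = -10453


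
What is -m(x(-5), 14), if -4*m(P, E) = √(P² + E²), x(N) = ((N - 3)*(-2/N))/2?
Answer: √1241/10 ≈ 3.5228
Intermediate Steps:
x(N) = -(-3 + N)/N (x(N) = ((-3 + N)*(-2/N))*(½) = -2*(-3 + N)/N*(½) = -(-3 + N)/N)
m(P, E) = -√(E² + P²)/4 (m(P, E) = -√(P² + E²)/4 = -√(E² + P²)/4)
-m(x(-5), 14) = -(-1)*√(14² + ((3 - 1*(-5))/(-5))²)/4 = -(-1)*√(196 + (-(3 + 5)/5)²)/4 = -(-1)*√(196 + (-⅕*8)²)/4 = -(-1)*√(196 + (-8/5)²)/4 = -(-1)*√(196 + 64/25)/4 = -(-1)*√(4964/25)/4 = -(-1)*2*√1241/5/4 = -(-1)*√1241/10 = √1241/10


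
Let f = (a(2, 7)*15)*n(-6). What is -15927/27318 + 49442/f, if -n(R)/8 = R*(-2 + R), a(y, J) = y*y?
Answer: -143134553/52450560 ≈ -2.7289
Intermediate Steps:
a(y, J) = y²
n(R) = -8*R*(-2 + R)
f = -23040 (f = (2²*15)*(8*(-6)*(2 - 1*(-6))) = (4*15)*(8*(-6)*(2 + 6)) = 60*(8*(-6)*8) = 60*(-384) = -23040)
-15927/27318 + 49442/f = -15927/27318 + 49442/(-23040) = -15927*1/27318 + 49442*(-1/23040) = -5309/9106 - 24721/11520 = -143134553/52450560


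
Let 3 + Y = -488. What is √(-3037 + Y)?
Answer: 42*I*√2 ≈ 59.397*I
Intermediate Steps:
Y = -491 (Y = -3 - 488 = -491)
√(-3037 + Y) = √(-3037 - 491) = √(-3528) = 42*I*√2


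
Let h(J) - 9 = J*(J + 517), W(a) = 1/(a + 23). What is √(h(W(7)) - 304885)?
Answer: I*√274372889/30 ≈ 552.14*I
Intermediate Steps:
W(a) = 1/(23 + a)
h(J) = 9 + J*(517 + J) (h(J) = 9 + J*(J + 517) = 9 + J*(517 + J))
√(h(W(7)) - 304885) = √((9 + (1/(23 + 7))² + 517/(23 + 7)) - 304885) = √((9 + (1/30)² + 517/30) - 304885) = √((9 + (1/30)² + 517*(1/30)) - 304885) = √((9 + 1/900 + 517/30) - 304885) = √(23611/900 - 304885) = √(-274372889/900) = I*√274372889/30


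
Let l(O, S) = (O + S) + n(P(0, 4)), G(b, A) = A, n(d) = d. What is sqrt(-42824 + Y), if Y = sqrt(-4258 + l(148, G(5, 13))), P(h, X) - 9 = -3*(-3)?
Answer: sqrt(-42824 + I*sqrt(4079)) ≈ 0.154 + 206.94*I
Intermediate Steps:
P(h, X) = 18 (P(h, X) = 9 - 3*(-3) = 9 + 9 = 18)
l(O, S) = 18 + O + S (l(O, S) = (O + S) + 18 = 18 + O + S)
Y = I*sqrt(4079) (Y = sqrt(-4258 + (18 + 148 + 13)) = sqrt(-4258 + 179) = sqrt(-4079) = I*sqrt(4079) ≈ 63.867*I)
sqrt(-42824 + Y) = sqrt(-42824 + I*sqrt(4079))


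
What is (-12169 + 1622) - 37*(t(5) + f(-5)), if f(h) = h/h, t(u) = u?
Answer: -10769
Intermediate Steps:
f(h) = 1
(-12169 + 1622) - 37*(t(5) + f(-5)) = (-12169 + 1622) - 37*(5 + 1) = -10547 - 37*6 = -10547 - 222 = -10769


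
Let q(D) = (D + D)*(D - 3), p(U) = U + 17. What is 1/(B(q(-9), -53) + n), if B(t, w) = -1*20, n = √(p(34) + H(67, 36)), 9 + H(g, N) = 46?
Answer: -5/78 - √22/156 ≈ -0.094169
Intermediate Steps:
H(g, N) = 37 (H(g, N) = -9 + 46 = 37)
p(U) = 17 + U
q(D) = 2*D*(-3 + D) (q(D) = (2*D)*(-3 + D) = 2*D*(-3 + D))
n = 2*√22 (n = √((17 + 34) + 37) = √(51 + 37) = √88 = 2*√22 ≈ 9.3808)
B(t, w) = -20
1/(B(q(-9), -53) + n) = 1/(-20 + 2*√22)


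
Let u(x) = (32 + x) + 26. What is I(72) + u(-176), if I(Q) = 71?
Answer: -47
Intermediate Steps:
u(x) = 58 + x
I(72) + u(-176) = 71 + (58 - 176) = 71 - 118 = -47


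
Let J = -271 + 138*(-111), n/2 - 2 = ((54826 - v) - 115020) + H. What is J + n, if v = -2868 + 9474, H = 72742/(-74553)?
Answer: -11122334789/74553 ≈ -1.4919e+5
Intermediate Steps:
H = -72742/74553 (H = 72742*(-1/74553) = -72742/74553 ≈ -0.97571)
v = 6606
n = -9960128072/74553 (n = 4 + 2*(((54826 - 1*6606) - 115020) - 72742/74553) = 4 + 2*(((54826 - 6606) - 115020) - 72742/74553) = 4 + 2*((48220 - 115020) - 72742/74553) = 4 + 2*(-66800 - 72742/74553) = 4 + 2*(-4980213142/74553) = 4 - 9960426284/74553 = -9960128072/74553 ≈ -1.3360e+5)
J = -15589 (J = -271 - 15318 = -15589)
J + n = -15589 - 9960128072/74553 = -11122334789/74553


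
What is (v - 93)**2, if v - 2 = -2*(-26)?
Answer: 1521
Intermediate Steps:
v = 54 (v = 2 - 2*(-26) = 2 + 52 = 54)
(v - 93)**2 = (54 - 93)**2 = (-39)**2 = 1521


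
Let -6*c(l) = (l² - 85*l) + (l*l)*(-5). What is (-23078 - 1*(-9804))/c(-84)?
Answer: -6637/1757 ≈ -3.7775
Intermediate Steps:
c(l) = 2*l²/3 + 85*l/6 (c(l) = -((l² - 85*l) + (l*l)*(-5))/6 = -((l² - 85*l) + l²*(-5))/6 = -((l² - 85*l) - 5*l²)/6 = -(-85*l - 4*l²)/6 = 2*l²/3 + 85*l/6)
(-23078 - 1*(-9804))/c(-84) = (-23078 - 1*(-9804))/(((⅙)*(-84)*(85 + 4*(-84)))) = (-23078 + 9804)/(((⅙)*(-84)*(85 - 336))) = -13274/((⅙)*(-84)*(-251)) = -13274/3514 = -13274*1/3514 = -6637/1757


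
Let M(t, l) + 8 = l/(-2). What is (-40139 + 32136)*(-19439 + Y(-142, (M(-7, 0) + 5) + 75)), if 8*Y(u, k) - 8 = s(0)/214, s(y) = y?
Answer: 155562314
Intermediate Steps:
M(t, l) = -8 - l/2 (M(t, l) = -8 + l/(-2) = -8 + l*(-½) = -8 - l/2)
Y(u, k) = 1 (Y(u, k) = 1 + (0/214)/8 = 1 + (0*(1/214))/8 = 1 + (⅛)*0 = 1 + 0 = 1)
(-40139 + 32136)*(-19439 + Y(-142, (M(-7, 0) + 5) + 75)) = (-40139 + 32136)*(-19439 + 1) = -8003*(-19438) = 155562314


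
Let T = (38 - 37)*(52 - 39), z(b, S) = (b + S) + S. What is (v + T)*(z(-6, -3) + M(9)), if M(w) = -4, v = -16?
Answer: 48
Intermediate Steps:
z(b, S) = b + 2*S (z(b, S) = (S + b) + S = b + 2*S)
T = 13 (T = 1*13 = 13)
(v + T)*(z(-6, -3) + M(9)) = (-16 + 13)*((-6 + 2*(-3)) - 4) = -3*((-6 - 6) - 4) = -3*(-12 - 4) = -3*(-16) = 48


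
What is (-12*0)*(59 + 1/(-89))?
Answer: 0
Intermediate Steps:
(-12*0)*(59 + 1/(-89)) = 0*(59 - 1/89) = 0*(5250/89) = 0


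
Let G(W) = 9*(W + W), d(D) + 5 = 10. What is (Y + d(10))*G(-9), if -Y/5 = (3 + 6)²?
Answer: 64800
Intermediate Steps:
d(D) = 5 (d(D) = -5 + 10 = 5)
G(W) = 18*W (G(W) = 9*(2*W) = 18*W)
Y = -405 (Y = -5*(3 + 6)² = -5*9² = -5*81 = -405)
(Y + d(10))*G(-9) = (-405 + 5)*(18*(-9)) = -400*(-162) = 64800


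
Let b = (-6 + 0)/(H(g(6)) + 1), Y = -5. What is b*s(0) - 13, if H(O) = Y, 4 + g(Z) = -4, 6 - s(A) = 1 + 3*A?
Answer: -11/2 ≈ -5.5000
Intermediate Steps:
s(A) = 5 - 3*A (s(A) = 6 - (1 + 3*A) = 6 + (-1 - 3*A) = 5 - 3*A)
g(Z) = -8 (g(Z) = -4 - 4 = -8)
H(O) = -5
b = 3/2 (b = (-6 + 0)/(-5 + 1) = -6/(-4) = -6*(-¼) = 3/2 ≈ 1.5000)
b*s(0) - 13 = 3*(5 - 3*0)/2 - 13 = 3*(5 + 0)/2 - 13 = (3/2)*5 - 13 = 15/2 - 13 = -11/2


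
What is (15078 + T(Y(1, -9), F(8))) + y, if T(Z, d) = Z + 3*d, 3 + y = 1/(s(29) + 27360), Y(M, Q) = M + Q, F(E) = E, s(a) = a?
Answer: 413327400/27389 ≈ 15091.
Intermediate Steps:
y = -82166/27389 (y = -3 + 1/(29 + 27360) = -3 + 1/27389 = -82166/27389 ≈ -3.0000)
(15078 + T(Y(1, -9), F(8))) + y = (15078 + ((1 - 9) + 3*8)) - 82166/27389 = (15078 + (-8 + 24)) - 82166/27389 = (15078 + 16) - 82166/27389 = 15094 - 82166/27389 = 413327400/27389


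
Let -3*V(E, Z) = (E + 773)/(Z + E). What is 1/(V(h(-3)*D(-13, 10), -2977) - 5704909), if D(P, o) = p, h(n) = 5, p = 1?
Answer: -4458/25432483933 ≈ -1.7529e-7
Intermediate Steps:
D(P, o) = 1
V(E, Z) = -(773 + E)/(3*(E + Z)) (V(E, Z) = -(E + 773)/(3*(Z + E)) = -(773 + E)/(3*(E + Z)))
1/(V(h(-3)*D(-13, 10), -2977) - 5704909) = 1/((-773 - 5)/(3*(5*1 - 2977)) - 5704909) = 1/((-773 - 1*5)/(3*(5 - 2977)) - 5704909) = 1/((⅓)*(-773 - 5)/(-2972) - 5704909) = 1/((⅓)*(-1/2972)*(-778) - 5704909) = 1/(389/4458 - 5704909) = 1/(-25432483933/4458) = -4458/25432483933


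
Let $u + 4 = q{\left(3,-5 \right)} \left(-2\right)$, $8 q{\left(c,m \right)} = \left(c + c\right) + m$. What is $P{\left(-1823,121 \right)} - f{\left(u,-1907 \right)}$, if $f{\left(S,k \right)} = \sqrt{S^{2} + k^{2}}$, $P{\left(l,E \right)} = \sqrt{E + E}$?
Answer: $11 \sqrt{2} - \frac{\sqrt{58186673}}{4} \approx -1891.4$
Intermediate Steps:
$q{\left(c,m \right)} = \frac{c}{4} + \frac{m}{8}$ ($q{\left(c,m \right)} = \frac{\left(c + c\right) + m}{8} = \frac{2 c + m}{8} = \frac{m + 2 c}{8} = \frac{c}{4} + \frac{m}{8}$)
$P{\left(l,E \right)} = \sqrt{2} \sqrt{E}$ ($P{\left(l,E \right)} = \sqrt{2 E} = \sqrt{2} \sqrt{E}$)
$u = - \frac{17}{4}$ ($u = -4 + \left(\frac{1}{4} \cdot 3 + \frac{1}{8} \left(-5\right)\right) \left(-2\right) = -4 + \left(\frac{3}{4} - \frac{5}{8}\right) \left(-2\right) = -4 + \frac{1}{8} \left(-2\right) = -4 - \frac{1}{4} = - \frac{17}{4} \approx -4.25$)
$P{\left(-1823,121 \right)} - f{\left(u,-1907 \right)} = \sqrt{2} \sqrt{121} - \sqrt{\left(- \frac{17}{4}\right)^{2} + \left(-1907\right)^{2}} = \sqrt{2} \cdot 11 - \sqrt{\frac{289}{16} + 3636649} = 11 \sqrt{2} - \sqrt{\frac{58186673}{16}} = 11 \sqrt{2} - \frac{\sqrt{58186673}}{4}$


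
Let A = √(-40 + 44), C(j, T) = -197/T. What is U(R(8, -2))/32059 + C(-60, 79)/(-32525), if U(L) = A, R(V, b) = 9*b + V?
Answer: 11454573/82374799025 ≈ 0.00013905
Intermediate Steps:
R(V, b) = V + 9*b
A = 2 (A = √4 = 2)
U(L) = 2
U(R(8, -2))/32059 + C(-60, 79)/(-32525) = 2/32059 - 197/79/(-32525) = 2*(1/32059) - 197*1/79*(-1/32525) = 2/32059 - 197/79*(-1/32525) = 2/32059 + 197/2569475 = 11454573/82374799025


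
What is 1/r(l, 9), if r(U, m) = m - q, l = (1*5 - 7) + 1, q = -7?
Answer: 1/16 ≈ 0.062500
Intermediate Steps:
l = -1 (l = (5 - 7) + 1 = -2 + 1 = -1)
r(U, m) = 7 + m (r(U, m) = m - 1*(-7) = m + 7 = 7 + m)
1/r(l, 9) = 1/(7 + 9) = 1/16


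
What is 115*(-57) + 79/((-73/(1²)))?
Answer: -478594/73 ≈ -6556.1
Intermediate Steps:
115*(-57) + 79/((-73/(1²))) = -6555 + 79/((-73/1)) = -6555 + 79/((-73*1)) = -6555 + 79/(-73) = -6555 + 79*(-1/73) = -6555 - 79/73 = -478594/73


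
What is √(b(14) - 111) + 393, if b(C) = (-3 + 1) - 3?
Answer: 393 + 2*I*√29 ≈ 393.0 + 10.77*I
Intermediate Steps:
b(C) = -5 (b(C) = -2 - 3 = -5)
√(b(14) - 111) + 393 = √(-5 - 111) + 393 = √(-116) + 393 = 2*I*√29 + 393 = 393 + 2*I*√29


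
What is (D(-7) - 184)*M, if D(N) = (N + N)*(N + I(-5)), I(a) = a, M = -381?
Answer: 6096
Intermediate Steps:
D(N) = 2*N*(-5 + N) (D(N) = (N + N)*(N - 5) = (2*N)*(-5 + N) = 2*N*(-5 + N))
(D(-7) - 184)*M = (2*(-7)*(-5 - 7) - 184)*(-381) = (2*(-7)*(-12) - 184)*(-381) = (168 - 184)*(-381) = -16*(-381) = 6096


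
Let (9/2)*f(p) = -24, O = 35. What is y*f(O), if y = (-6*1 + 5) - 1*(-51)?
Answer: -800/3 ≈ -266.67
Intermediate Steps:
f(p) = -16/3 (f(p) = (2/9)*(-24) = -16/3)
y = 50 (y = (-6 + 5) + 51 = -1 + 51 = 50)
y*f(O) = 50*(-16/3) = -800/3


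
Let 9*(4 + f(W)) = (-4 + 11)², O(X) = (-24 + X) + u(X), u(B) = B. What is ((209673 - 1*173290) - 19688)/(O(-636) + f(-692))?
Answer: -150255/11651 ≈ -12.896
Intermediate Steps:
O(X) = -24 + 2*X (O(X) = (-24 + X) + X = -24 + 2*X)
f(W) = 13/9 (f(W) = -4 + (-4 + 11)²/9 = -4 + (⅑)*7² = -4 + (⅑)*49 = -4 + 49/9 = 13/9)
((209673 - 1*173290) - 19688)/(O(-636) + f(-692)) = ((209673 - 1*173290) - 19688)/((-24 + 2*(-636)) + 13/9) = ((209673 - 173290) - 19688)/((-24 - 1272) + 13/9) = (36383 - 19688)/(-1296 + 13/9) = 16695/(-11651/9) = 16695*(-9/11651) = -150255/11651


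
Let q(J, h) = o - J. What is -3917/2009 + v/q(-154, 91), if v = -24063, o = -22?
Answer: -16286537/88396 ≈ -184.25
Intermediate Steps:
q(J, h) = -22 - J
-3917/2009 + v/q(-154, 91) = -3917/2009 - 24063/(-22 - 1*(-154)) = -3917*1/2009 - 24063/(-22 + 154) = -3917/2009 - 24063/132 = -3917/2009 - 24063*1/132 = -3917/2009 - 8021/44 = -16286537/88396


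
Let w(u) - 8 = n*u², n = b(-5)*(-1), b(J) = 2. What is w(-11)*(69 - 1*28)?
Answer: -9594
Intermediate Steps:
n = -2 (n = 2*(-1) = -2)
w(u) = 8 - 2*u²
w(-11)*(69 - 1*28) = (8 - 2*(-11)²)*(69 - 1*28) = (8 - 2*121)*(69 - 28) = (8 - 242)*41 = -234*41 = -9594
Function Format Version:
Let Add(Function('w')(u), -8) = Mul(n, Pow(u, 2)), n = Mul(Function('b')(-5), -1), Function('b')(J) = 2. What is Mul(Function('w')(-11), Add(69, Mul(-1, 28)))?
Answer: -9594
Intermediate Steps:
n = -2 (n = Mul(2, -1) = -2)
Function('w')(u) = Add(8, Mul(-2, Pow(u, 2)))
Mul(Function('w')(-11), Add(69, Mul(-1, 28))) = Mul(Add(8, Mul(-2, Pow(-11, 2))), Add(69, Mul(-1, 28))) = Mul(Add(8, Mul(-2, 121)), Add(69, -28)) = Mul(Add(8, -242), 41) = Mul(-234, 41) = -9594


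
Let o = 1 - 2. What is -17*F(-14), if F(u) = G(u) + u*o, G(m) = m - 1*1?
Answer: 17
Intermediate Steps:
G(m) = -1 + m (G(m) = m - 1 = -1 + m)
o = -1
F(u) = -1 (F(u) = (-1 + u) + u*(-1) = (-1 + u) - u = -1)
-17*F(-14) = -17*(-1) = 17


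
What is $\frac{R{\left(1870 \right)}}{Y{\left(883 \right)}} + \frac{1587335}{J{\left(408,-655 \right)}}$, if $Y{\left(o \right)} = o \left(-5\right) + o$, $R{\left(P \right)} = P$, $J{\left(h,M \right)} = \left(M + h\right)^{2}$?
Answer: $\frac{2746190195}{107741894} \approx 25.489$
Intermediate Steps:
$Y{\left(o \right)} = - 4 o$ ($Y{\left(o \right)} = - 5 o + o = - 4 o$)
$\frac{R{\left(1870 \right)}}{Y{\left(883 \right)}} + \frac{1587335}{J{\left(408,-655 \right)}} = \frac{1870}{\left(-4\right) 883} + \frac{1587335}{\left(-655 + 408\right)^{2}} = \frac{1870}{-3532} + \frac{1587335}{\left(-247\right)^{2}} = 1870 \left(- \frac{1}{3532}\right) + \frac{1587335}{61009} = - \frac{935}{1766} + 1587335 \cdot \frac{1}{61009} = - \frac{935}{1766} + \frac{1587335}{61009} = \frac{2746190195}{107741894}$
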